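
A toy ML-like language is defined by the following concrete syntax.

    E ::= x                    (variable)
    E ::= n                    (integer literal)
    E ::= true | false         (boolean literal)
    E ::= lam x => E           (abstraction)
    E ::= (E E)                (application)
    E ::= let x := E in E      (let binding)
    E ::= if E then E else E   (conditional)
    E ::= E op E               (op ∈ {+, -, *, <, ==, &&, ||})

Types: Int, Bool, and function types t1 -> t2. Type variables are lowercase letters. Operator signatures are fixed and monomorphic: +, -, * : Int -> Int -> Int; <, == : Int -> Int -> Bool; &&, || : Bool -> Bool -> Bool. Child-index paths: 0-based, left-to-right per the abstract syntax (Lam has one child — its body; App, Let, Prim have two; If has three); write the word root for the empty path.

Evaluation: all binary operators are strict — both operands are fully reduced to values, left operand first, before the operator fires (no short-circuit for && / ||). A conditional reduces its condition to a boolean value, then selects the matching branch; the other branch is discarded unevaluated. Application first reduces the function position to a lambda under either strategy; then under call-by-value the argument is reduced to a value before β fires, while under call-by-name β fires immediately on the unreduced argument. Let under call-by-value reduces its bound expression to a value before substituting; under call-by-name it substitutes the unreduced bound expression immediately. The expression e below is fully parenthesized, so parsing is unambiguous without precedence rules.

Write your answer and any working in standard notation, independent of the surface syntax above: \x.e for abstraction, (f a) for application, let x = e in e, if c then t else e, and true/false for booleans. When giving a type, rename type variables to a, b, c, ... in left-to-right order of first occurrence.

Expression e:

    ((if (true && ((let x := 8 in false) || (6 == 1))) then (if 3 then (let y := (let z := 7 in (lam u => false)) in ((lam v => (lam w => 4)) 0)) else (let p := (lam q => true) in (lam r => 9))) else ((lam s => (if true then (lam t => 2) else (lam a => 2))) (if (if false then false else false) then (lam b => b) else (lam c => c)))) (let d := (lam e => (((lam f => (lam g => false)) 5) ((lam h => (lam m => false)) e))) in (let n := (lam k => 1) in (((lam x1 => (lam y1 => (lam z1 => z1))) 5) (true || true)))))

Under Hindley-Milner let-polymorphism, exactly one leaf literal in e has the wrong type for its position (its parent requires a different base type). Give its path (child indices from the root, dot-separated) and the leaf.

Answer: 0.1.0 : 3

Derivation:
  unify Bool ~ Bool
let x : Int
  unify Bool ~ Bool
  unify Int ~ Int
  unify Int ~ Int
  unify Bool ~ Bool
  unify Bool ~ Bool
  unify Bool ~ Bool
  unify Int ~ Bool
  FAIL: mismatch Int ~ Bool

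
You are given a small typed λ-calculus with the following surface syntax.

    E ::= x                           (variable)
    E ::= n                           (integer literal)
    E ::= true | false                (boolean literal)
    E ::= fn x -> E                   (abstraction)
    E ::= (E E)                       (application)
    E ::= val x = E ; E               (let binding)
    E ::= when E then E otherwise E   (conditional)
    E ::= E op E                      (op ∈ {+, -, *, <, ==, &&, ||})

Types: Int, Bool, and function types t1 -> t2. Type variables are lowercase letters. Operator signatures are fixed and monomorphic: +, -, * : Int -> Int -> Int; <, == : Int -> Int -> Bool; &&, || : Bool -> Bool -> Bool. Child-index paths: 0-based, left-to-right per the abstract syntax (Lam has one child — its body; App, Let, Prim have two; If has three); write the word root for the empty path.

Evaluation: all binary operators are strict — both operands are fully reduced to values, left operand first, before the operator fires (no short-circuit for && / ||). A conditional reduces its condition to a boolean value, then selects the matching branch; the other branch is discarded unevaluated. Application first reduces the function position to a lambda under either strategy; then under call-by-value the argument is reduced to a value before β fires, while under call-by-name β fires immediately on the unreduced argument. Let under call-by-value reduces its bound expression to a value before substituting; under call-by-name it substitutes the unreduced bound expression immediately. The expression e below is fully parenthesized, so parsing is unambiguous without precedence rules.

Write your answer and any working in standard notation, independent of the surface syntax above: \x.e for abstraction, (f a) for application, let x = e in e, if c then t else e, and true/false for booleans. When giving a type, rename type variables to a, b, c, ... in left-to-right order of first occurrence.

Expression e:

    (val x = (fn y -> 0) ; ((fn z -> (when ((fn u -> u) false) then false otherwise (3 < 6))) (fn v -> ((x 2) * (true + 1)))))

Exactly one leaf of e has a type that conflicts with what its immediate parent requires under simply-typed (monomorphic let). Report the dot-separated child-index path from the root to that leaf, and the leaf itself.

Working:
\y._ : a -> Int
let x : a -> Int
u : c
\u._ : c -> c
  unify c -> c ~ Bool -> d
  unify c ~ Bool
  unify Bool ~ d
_ _ : Bool
  unify Bool ~ Bool
  unify Int ~ Int
  unify Int ~ Int
  unify Bool ~ Bool
\z._ : b -> Bool
x : a -> Int
  unify a -> Int ~ Int -> f
  unify a ~ Int
  unify Int ~ f
_ _ : Int
  unify Int ~ Int
  unify Bool ~ Int
  FAIL: mismatch Bool ~ Int

Answer: 1.1.0.1.0 : true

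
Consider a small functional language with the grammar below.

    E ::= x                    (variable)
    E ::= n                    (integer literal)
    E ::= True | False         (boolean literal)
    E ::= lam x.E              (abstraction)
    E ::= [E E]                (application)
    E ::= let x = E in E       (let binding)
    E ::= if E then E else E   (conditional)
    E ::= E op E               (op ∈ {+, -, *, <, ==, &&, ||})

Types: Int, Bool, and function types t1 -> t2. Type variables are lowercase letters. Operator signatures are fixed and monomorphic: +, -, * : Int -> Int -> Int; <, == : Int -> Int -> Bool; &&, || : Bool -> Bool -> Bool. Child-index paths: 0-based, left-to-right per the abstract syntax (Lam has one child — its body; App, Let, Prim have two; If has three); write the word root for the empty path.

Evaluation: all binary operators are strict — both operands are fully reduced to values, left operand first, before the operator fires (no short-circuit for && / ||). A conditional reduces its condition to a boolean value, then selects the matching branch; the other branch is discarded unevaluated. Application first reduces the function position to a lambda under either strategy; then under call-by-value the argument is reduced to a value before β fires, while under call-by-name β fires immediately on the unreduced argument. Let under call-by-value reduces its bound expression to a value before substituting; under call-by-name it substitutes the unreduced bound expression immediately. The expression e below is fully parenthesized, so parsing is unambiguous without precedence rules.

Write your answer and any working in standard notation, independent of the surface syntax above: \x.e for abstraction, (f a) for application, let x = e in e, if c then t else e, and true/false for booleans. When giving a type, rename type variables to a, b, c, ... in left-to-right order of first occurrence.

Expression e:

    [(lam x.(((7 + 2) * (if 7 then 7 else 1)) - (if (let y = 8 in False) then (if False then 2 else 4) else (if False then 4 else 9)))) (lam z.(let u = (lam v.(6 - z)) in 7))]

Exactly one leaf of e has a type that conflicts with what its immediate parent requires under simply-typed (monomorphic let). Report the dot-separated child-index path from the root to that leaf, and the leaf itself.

Trace:
  unify Int ~ Int
  unify Int ~ Int
  unify Int ~ Int
  unify Int ~ Bool
  FAIL: mismatch Int ~ Bool

Answer: 0.0.0.1.0 : 7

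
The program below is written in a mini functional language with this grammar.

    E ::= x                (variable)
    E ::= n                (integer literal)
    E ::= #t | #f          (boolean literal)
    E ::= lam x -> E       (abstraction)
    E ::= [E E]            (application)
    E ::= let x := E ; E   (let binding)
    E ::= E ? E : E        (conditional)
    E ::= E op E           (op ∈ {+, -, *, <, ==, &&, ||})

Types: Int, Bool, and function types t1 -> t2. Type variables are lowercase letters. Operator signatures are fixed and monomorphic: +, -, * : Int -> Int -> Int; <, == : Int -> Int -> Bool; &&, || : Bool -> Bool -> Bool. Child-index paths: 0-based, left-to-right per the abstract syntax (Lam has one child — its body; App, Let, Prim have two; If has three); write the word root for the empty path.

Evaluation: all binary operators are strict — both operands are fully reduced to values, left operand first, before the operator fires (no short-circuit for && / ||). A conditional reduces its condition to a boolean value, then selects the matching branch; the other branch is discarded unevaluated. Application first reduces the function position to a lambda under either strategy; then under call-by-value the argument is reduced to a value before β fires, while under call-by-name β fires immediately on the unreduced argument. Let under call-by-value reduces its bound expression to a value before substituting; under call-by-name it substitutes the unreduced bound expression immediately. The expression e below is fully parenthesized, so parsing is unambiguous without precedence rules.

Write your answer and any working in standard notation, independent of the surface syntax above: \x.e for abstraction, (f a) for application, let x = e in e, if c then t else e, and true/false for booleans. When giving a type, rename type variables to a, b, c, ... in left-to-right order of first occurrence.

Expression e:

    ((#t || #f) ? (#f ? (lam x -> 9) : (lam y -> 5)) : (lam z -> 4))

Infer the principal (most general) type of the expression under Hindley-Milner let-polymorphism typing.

Working:
  unify Bool ~ Bool
  unify Bool ~ Bool
  unify Bool ~ Bool
  unify Bool ~ Bool
\x._ : a -> Int
\y._ : b -> Int
  unify a -> Int ~ b -> Int
  unify a ~ b
  unify Int ~ Int
\z._ : c -> Int
  unify b -> Int ~ c -> Int
  unify b ~ c
  unify Int ~ Int

Answer: a -> Int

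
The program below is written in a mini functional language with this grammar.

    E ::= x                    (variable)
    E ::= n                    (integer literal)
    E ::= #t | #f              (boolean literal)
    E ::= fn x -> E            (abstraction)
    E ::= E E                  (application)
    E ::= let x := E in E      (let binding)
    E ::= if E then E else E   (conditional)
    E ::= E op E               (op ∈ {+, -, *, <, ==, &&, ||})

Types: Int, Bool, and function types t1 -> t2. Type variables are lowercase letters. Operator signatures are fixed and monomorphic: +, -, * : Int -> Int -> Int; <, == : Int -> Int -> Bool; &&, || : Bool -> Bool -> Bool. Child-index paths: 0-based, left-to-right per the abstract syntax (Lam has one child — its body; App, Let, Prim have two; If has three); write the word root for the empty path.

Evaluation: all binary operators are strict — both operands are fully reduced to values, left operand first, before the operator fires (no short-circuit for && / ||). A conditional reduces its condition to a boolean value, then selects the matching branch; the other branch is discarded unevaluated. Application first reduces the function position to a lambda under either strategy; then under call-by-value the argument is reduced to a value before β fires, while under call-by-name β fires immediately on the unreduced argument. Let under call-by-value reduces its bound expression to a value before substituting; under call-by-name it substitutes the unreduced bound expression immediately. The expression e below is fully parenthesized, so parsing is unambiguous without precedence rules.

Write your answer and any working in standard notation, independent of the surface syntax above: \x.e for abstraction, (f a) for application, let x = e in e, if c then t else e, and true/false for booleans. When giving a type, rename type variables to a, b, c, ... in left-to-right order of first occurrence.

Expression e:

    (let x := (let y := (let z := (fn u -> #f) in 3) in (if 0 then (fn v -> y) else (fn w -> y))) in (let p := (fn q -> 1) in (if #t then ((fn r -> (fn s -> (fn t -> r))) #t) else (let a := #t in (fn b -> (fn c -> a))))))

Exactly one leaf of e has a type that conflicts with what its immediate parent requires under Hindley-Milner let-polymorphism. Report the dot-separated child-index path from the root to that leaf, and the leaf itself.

Answer: 0.1.0 : 0

Derivation:
\u._ : a -> Bool
let z : forall. a -> Bool
let y : Int
  unify Int ~ Bool
  FAIL: mismatch Int ~ Bool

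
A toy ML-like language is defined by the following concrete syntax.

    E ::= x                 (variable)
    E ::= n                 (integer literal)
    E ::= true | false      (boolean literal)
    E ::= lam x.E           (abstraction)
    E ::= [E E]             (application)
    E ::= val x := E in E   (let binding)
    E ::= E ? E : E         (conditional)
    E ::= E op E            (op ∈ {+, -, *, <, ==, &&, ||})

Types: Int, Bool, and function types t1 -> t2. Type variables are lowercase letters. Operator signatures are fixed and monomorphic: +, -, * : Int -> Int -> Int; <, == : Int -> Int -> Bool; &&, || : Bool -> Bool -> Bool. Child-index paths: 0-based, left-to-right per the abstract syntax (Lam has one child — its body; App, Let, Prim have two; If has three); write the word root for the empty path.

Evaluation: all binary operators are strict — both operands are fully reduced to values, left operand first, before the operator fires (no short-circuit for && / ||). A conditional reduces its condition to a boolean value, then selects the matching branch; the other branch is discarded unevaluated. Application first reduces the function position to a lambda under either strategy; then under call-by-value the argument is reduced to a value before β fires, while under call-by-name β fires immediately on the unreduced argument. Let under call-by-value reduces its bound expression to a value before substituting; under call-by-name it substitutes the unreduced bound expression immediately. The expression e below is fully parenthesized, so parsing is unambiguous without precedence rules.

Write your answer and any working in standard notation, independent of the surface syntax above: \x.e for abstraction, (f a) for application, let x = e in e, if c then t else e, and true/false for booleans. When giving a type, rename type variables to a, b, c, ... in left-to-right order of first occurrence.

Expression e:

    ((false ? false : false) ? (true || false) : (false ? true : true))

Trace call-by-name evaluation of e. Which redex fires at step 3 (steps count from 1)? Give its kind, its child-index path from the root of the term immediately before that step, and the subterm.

Working:
step 0: (if (if false then false else false) then (true || false) else (if false then true else true))
step 1: [if@0] (if false then (true || false) else (if false then true else true))
step 2: [if@root] (if false then true else true)
step 3: [if@root] true

Answer: if at root : (if false then true else true)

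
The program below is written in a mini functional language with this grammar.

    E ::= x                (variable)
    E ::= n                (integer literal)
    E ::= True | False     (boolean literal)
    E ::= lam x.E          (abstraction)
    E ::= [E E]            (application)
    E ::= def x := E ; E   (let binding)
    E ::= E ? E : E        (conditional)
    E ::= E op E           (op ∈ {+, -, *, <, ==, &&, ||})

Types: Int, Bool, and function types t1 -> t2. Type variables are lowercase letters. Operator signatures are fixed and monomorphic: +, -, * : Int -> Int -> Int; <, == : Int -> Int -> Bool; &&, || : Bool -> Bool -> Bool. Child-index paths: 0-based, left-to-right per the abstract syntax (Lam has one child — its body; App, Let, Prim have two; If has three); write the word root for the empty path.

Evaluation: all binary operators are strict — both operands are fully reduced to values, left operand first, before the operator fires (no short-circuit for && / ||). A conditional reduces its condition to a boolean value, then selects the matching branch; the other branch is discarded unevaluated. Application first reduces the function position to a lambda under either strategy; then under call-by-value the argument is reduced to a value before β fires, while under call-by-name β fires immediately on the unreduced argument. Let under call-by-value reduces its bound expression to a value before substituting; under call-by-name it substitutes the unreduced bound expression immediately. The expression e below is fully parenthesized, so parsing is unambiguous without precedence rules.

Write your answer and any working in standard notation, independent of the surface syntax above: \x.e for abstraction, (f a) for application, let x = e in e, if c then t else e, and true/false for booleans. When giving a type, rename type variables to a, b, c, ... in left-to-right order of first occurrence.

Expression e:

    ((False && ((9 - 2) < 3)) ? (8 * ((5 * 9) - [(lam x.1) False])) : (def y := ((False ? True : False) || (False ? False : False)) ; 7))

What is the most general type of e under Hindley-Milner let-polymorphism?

Answer: Int

Trace:
  unify Bool ~ Bool
  unify Int ~ Int
  unify Int ~ Int
  unify Int ~ Int
  unify Int ~ Int
  unify Bool ~ Bool
  unify Bool ~ Bool
  unify Int ~ Int
  unify Int ~ Int
  unify Int ~ Int
  unify Int ~ Int
\x._ : a -> Int
  unify a -> Int ~ Bool -> b
  unify a ~ Bool
  unify Int ~ b
_ _ : Int
  unify Int ~ Int
  unify Int ~ Int
  unify Bool ~ Bool
  unify Bool ~ Bool
  unify Bool ~ Bool
  unify Bool ~ Bool
  unify Bool ~ Bool
  unify Bool ~ Bool
let y : Bool
  unify Int ~ Int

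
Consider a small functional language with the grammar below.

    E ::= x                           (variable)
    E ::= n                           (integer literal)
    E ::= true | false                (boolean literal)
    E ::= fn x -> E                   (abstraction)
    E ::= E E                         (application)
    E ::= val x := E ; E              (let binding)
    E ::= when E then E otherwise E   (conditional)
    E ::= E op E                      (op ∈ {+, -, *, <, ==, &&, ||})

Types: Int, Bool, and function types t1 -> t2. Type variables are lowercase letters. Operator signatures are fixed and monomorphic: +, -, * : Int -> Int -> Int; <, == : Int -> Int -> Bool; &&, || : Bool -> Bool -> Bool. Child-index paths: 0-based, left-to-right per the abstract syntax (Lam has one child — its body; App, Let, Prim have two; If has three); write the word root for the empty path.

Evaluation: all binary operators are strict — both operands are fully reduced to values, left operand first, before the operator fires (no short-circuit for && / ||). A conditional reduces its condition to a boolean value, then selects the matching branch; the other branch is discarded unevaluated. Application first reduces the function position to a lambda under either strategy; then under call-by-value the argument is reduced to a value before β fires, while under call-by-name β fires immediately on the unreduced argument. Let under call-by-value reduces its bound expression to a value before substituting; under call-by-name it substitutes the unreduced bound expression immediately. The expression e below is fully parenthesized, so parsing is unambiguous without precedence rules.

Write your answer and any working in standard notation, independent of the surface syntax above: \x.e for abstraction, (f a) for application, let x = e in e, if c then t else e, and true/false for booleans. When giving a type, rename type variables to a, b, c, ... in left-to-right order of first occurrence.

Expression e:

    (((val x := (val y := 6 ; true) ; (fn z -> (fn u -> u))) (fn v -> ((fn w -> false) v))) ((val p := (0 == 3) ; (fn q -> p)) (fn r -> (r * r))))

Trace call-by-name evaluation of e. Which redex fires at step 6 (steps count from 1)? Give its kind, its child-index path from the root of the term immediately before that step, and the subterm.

Trace:
step 0: (((let x = (let y = 6 in true) in (\z.(\u.u))) (\v.((\w.false) v))) ((let p = (0 == 3) in (\q.p)) (\r.(r * r))))
step 1: [let@0.0] (((\z.(\u.u)) (\v.((\w.false) v))) ((let p = (0 == 3) in (\q.p)) (\r.(r * r))))
step 2: [beta@0] ((\u.u) ((let p = (0 == 3) in (\q.p)) (\r.(r * r))))
step 3: [beta@root] ((let p = (0 == 3) in (\q.p)) (\r.(r * r)))
step 4: [let@0] ((\q.(0 == 3)) (\r.(r * r)))
step 5: [beta@root] (0 == 3)
step 6: [delta@root] false

Answer: delta at root : (0 == 3)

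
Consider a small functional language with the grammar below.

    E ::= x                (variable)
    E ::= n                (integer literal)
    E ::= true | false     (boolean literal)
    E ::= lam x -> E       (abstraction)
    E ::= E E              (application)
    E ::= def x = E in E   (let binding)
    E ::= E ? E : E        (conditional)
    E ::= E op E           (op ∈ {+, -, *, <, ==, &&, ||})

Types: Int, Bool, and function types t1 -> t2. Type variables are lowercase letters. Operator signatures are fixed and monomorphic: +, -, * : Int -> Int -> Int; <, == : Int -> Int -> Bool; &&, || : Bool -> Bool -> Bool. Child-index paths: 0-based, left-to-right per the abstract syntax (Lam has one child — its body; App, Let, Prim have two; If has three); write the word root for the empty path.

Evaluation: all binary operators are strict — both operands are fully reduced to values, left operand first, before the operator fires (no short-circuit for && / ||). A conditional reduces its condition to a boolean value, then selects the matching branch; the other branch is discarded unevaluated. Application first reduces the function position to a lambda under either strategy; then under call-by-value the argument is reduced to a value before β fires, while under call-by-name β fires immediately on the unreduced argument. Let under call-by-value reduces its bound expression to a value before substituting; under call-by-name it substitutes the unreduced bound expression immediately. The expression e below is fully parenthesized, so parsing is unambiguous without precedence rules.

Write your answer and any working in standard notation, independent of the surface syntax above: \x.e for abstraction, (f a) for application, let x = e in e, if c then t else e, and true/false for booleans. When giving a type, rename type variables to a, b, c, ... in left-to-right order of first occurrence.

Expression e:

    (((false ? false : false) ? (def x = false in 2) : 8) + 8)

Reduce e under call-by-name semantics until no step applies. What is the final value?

Working:
step 0: ((if (if false then false else false) then (let x = false in 2) else 8) + 8)
step 1: [if@0.0] ((if false then (let x = false in 2) else 8) + 8)
step 2: [if@0] (8 + 8)
step 3: [delta@root] 16

Answer: 16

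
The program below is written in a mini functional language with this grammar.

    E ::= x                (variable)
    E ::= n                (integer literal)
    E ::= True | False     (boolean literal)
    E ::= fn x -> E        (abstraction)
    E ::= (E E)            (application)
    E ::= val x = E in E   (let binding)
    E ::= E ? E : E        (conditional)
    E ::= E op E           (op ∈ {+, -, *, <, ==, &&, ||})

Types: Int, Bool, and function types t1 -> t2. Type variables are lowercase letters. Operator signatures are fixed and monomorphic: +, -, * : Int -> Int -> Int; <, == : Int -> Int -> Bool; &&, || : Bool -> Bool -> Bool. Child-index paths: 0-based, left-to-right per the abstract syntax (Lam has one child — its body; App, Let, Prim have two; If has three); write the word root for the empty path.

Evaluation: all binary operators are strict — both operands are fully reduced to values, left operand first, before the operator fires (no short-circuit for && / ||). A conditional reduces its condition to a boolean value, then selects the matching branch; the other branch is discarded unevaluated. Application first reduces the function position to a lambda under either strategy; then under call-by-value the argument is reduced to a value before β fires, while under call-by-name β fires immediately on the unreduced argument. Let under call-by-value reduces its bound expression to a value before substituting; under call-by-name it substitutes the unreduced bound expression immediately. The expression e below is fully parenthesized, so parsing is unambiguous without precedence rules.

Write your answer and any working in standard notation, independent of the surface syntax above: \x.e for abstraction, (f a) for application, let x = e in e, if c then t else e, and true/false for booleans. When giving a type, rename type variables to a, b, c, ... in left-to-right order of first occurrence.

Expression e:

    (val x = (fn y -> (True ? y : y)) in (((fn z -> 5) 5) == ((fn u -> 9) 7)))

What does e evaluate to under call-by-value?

Derivation:
step 0: (let x = (\y.(if true then y else y)) in (((\z.5) 5) == ((\u.9) 7)))
step 1: [let@root] (((\z.5) 5) == ((\u.9) 7))
step 2: [beta@0] (5 == ((\u.9) 7))
step 3: [beta@1] (5 == 9)
step 4: [delta@root] false

Answer: false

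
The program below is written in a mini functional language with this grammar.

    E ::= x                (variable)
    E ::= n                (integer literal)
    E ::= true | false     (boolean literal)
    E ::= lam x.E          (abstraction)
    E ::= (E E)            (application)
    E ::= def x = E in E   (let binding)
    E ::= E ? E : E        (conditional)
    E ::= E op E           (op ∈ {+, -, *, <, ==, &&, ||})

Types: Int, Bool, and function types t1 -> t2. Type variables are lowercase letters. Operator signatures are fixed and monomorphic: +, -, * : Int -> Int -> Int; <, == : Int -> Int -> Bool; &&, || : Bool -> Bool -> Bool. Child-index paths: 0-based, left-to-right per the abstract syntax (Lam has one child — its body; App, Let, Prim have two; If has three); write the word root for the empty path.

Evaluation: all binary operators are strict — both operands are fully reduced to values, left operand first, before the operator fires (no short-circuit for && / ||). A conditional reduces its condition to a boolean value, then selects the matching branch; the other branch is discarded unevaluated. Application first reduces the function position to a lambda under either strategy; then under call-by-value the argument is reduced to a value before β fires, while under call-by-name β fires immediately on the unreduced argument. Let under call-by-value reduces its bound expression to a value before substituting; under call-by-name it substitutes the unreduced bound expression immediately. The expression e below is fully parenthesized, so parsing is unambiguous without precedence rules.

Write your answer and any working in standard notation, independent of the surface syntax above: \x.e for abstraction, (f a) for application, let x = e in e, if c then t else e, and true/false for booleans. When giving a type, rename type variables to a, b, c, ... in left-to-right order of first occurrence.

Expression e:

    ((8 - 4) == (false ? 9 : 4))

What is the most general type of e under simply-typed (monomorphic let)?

Working:
  unify Int ~ Int
  unify Int ~ Int
  unify Int ~ Int
  unify Bool ~ Bool
  unify Int ~ Int
  unify Int ~ Int

Answer: Bool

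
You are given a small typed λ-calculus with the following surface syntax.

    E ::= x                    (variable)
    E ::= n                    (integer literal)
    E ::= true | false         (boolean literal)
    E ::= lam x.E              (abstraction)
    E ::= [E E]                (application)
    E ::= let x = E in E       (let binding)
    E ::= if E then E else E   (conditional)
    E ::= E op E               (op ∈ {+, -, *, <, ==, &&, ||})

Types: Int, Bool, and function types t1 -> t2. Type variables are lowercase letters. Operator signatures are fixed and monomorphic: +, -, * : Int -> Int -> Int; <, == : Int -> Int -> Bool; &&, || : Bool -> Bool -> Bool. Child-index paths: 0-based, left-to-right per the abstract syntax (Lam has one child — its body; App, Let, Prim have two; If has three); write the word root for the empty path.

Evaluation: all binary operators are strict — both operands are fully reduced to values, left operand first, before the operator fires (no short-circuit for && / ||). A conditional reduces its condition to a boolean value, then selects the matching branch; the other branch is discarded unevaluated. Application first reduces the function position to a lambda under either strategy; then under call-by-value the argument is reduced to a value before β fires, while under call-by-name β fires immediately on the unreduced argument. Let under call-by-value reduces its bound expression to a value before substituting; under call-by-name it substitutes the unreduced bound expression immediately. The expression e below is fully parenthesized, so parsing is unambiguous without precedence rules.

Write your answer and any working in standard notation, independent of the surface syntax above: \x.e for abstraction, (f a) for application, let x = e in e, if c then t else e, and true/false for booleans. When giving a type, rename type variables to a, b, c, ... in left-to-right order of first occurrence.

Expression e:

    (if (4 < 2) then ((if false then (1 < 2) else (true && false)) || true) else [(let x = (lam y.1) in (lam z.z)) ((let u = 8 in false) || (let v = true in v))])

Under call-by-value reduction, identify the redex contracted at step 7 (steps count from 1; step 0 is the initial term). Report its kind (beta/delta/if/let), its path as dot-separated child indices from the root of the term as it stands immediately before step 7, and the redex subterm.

Derivation:
step 0: (if (4 < 2) then ((if false then (1 < 2) else (true && false)) || true) else ((let x = (\y.1) in (\z.z)) ((let u = 8 in false) || (let v = true in v))))
step 1: [delta@0] (if false then ((if false then (1 < 2) else (true && false)) || true) else ((let x = (\y.1) in (\z.z)) ((let u = 8 in false) || (let v = true in v))))
step 2: [if@root] ((let x = (\y.1) in (\z.z)) ((let u = 8 in false) || (let v = true in v)))
step 3: [let@0] ((\z.z) ((let u = 8 in false) || (let v = true in v)))
step 4: [let@1.0] ((\z.z) (false || (let v = true in v)))
step 5: [let@1.1] ((\z.z) (false || true))
step 6: [delta@1] ((\z.z) true)
step 7: [beta@root] true

Answer: beta at root : ((\z.z) true)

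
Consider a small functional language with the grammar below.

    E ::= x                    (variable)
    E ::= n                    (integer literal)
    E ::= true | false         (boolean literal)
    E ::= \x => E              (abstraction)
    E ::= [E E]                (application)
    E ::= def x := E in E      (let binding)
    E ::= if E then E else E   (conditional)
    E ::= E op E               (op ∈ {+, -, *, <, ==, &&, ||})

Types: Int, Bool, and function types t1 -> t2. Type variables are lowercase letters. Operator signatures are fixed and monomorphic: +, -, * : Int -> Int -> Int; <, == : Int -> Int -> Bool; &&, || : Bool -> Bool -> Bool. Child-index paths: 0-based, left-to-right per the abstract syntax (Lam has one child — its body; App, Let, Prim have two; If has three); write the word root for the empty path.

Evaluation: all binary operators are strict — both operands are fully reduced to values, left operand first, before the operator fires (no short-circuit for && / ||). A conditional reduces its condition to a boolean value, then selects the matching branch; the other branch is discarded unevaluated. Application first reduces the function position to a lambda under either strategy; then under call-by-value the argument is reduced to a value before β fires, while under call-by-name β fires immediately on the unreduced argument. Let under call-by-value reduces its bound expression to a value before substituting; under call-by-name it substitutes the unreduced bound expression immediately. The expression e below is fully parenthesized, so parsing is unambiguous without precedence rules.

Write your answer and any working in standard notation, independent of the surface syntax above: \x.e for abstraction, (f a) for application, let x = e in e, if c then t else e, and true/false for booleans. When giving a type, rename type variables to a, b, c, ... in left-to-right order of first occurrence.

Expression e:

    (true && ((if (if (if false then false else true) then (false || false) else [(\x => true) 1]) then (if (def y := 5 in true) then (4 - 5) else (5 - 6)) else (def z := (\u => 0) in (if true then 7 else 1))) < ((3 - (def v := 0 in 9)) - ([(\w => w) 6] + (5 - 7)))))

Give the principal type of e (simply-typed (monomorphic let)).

Trace:
  unify Bool ~ Bool
  unify Bool ~ Bool
  unify Bool ~ Bool
  unify Bool ~ Bool
  unify Bool ~ Bool
  unify Bool ~ Bool
\x._ : a -> Bool
  unify a -> Bool ~ Int -> b
  unify a ~ Int
  unify Bool ~ b
_ _ : Bool
  unify Bool ~ Bool
  unify Bool ~ Bool
let y : Int
  unify Bool ~ Bool
  unify Int ~ Int
  unify Int ~ Int
  unify Int ~ Int
  unify Int ~ Int
  unify Int ~ Int
\u._ : c -> Int
let z : c -> Int
  unify Bool ~ Bool
  unify Int ~ Int
  unify Int ~ Int
  unify Int ~ Int
  unify Int ~ Int
let v : Int
  unify Int ~ Int
  unify Int ~ Int
w : d
\w._ : d -> d
  unify d -> d ~ Int -> e
  unify d ~ Int
  unify Int ~ e
_ _ : Int
  unify Int ~ Int
  unify Int ~ Int
  unify Int ~ Int
  unify Int ~ Int
  unify Int ~ Int
  unify Int ~ Int
  unify Bool ~ Bool

Answer: Bool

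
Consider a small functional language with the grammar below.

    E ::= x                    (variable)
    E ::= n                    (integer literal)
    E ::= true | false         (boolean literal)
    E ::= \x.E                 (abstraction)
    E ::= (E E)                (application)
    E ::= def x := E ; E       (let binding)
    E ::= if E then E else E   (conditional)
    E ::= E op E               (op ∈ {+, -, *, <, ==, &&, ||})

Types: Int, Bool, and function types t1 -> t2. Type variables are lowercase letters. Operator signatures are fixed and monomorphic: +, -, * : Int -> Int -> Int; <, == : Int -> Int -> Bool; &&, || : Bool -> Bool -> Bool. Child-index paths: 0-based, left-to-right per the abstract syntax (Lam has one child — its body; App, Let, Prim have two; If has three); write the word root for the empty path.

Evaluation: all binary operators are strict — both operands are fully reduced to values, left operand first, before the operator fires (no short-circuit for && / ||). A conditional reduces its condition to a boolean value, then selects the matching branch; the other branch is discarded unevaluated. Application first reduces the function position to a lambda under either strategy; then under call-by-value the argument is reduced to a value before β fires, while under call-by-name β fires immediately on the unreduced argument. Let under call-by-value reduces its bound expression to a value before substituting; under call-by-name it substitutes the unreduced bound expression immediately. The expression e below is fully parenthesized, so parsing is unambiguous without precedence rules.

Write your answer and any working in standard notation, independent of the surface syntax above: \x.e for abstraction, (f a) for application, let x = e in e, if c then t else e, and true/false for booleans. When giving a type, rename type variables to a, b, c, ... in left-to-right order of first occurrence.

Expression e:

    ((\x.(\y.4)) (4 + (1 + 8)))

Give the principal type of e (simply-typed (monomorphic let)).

Trace:
\y._ : b -> Int
\x._ : a -> b -> Int
  unify Int ~ Int
  unify Int ~ Int
  unify Int ~ Int
  unify Int ~ Int
  unify a -> b -> Int ~ Int -> c
  unify a ~ Int
  unify b -> Int ~ c
_ _ : b -> Int

Answer: a -> Int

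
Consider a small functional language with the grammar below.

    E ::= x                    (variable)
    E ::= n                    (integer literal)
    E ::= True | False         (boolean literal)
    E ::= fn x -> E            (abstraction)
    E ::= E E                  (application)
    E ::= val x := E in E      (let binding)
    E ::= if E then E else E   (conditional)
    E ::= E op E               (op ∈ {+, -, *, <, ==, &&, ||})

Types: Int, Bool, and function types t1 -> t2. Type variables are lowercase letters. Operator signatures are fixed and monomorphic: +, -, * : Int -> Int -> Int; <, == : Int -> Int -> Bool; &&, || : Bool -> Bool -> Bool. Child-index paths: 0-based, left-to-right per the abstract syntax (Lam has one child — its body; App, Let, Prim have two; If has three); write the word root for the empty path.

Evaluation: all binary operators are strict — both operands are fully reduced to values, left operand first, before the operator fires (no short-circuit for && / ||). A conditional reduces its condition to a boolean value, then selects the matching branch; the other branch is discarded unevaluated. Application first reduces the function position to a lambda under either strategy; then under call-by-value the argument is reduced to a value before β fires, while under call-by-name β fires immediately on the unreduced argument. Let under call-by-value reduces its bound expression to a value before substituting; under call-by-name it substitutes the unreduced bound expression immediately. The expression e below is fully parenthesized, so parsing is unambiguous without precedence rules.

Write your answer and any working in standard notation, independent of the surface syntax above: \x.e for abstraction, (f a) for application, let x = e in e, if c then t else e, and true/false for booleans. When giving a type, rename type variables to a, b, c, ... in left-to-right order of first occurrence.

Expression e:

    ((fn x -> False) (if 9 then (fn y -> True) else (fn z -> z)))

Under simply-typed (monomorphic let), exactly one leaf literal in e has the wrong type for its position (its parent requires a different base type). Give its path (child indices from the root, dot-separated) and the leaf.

Answer: 1.0 : 9

Derivation:
\x._ : a -> Bool
  unify Int ~ Bool
  FAIL: mismatch Int ~ Bool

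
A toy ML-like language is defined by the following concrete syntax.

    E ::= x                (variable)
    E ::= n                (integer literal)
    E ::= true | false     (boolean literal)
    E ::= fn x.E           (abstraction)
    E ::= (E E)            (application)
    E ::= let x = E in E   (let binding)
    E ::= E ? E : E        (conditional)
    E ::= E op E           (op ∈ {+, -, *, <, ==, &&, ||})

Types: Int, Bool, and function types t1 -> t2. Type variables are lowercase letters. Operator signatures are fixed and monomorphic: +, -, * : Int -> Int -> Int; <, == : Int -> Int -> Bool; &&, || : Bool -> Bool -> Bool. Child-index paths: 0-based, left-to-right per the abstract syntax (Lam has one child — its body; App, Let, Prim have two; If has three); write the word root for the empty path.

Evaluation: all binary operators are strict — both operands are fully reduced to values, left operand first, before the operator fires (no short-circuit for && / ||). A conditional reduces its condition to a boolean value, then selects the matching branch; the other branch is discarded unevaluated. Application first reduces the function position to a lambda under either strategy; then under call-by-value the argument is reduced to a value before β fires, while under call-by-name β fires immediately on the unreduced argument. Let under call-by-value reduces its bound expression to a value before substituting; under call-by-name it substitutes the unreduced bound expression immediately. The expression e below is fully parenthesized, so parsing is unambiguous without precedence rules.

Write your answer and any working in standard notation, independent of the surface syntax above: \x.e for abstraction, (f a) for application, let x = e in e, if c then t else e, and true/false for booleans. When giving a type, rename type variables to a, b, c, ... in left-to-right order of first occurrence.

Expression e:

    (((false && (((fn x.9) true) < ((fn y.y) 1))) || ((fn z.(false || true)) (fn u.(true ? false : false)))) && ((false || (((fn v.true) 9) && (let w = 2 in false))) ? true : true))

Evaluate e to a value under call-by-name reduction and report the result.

Derivation:
step 0: (((false && (((\x.9) true) < ((\y.y) 1))) || ((\z.(false || true)) (\u.(if true then false else false)))) && (if (false || (((\v.true) 9) && (let w = 2 in false))) then true else true))
step 1: [beta@0.0.1.0] (((false && (9 < ((\y.y) 1))) || ((\z.(false || true)) (\u.(if true then false else false)))) && (if (false || (((\v.true) 9) && (let w = 2 in false))) then true else true))
step 2: [beta@0.0.1.1] (((false && (9 < 1)) || ((\z.(false || true)) (\u.(if true then false else false)))) && (if (false || (((\v.true) 9) && (let w = 2 in false))) then true else true))
step 3: [delta@0.0.1] (((false && false) || ((\z.(false || true)) (\u.(if true then false else false)))) && (if (false || (((\v.true) 9) && (let w = 2 in false))) then true else true))
step 4: [delta@0.0] ((false || ((\z.(false || true)) (\u.(if true then false else false)))) && (if (false || (((\v.true) 9) && (let w = 2 in false))) then true else true))
step 5: [beta@0.1] ((false || (false || true)) && (if (false || (((\v.true) 9) && (let w = 2 in false))) then true else true))
step 6: [delta@0.1] ((false || true) && (if (false || (((\v.true) 9) && (let w = 2 in false))) then true else true))
step 7: [delta@0] (true && (if (false || (((\v.true) 9) && (let w = 2 in false))) then true else true))
step 8: [beta@1.0.1.0] (true && (if (false || (true && (let w = 2 in false))) then true else true))
step 9: [let@1.0.1.1] (true && (if (false || (true && false)) then true else true))
step 10: [delta@1.0.1] (true && (if (false || false) then true else true))
step 11: [delta@1.0] (true && (if false then true else true))
step 12: [if@1] (true && true)
step 13: [delta@root] true

Answer: true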